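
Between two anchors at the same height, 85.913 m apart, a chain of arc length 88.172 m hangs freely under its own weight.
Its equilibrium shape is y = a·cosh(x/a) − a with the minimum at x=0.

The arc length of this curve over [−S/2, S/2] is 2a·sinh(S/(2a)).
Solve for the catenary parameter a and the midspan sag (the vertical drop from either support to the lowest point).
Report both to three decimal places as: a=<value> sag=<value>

seed: a₀ = √(S³/(24(L−S))) = √(85.913³/(24·2.259)) = 108.149519
iter 1: u=0.397195  f(a)=+1.789e-02  f'(a)=-4.244e-02  a ← 108.149519 − (+1.789e-02/-4.244e-02) = 108.570991
iter 2: u=0.395654  f(a)=+1.051e-04  f'(a)=-4.194e-02  a ← 108.570991 − (+1.051e-04/-4.194e-02) = 108.573497
iter 3: u=0.395644  f(a)=+3.676e-09  f'(a)=-4.194e-02  a ← 108.573497 − (+3.676e-09/-4.194e-02) = 108.573497
iter 4: u=0.395644  f(a)=+0.000e+00  f'(a)=-4.194e-02  a ← 108.573497 − (+0.000e+00/-4.194e-02) = 108.573497
converged: |Δa| < 1e-12 after 4 iterations
sag = a·(cosh(S/(2a)) − 1) = 108.573497·(cosh(0.395644) − 1) = 8.609179
T_max/T_min = cosh(S/(2a)) = 1.079294

a=108.573 sag=8.609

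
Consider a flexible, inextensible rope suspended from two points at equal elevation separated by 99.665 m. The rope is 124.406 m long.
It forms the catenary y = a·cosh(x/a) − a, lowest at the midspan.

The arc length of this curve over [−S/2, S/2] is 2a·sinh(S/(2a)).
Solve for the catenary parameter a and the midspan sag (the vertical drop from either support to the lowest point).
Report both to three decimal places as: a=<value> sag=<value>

seed: a₀ = √(S³/(24(L−S))) = √(99.665³/(24·24.741)) = 40.831916
iter 1: u=1.220430  f(a)=+1.909e+00  f'(a)=-1.402e+00  a ← 40.831916 − (+1.909e+00/-1.402e+00) = 42.193501
iter 2: u=1.181047  f(a)=+9.966e-02  f'(a)=-1.259e+00  a ← 42.193501 − (+9.966e-02/-1.259e+00) = 42.272638
iter 3: u=1.178836  f(a)=+3.046e-04  f'(a)=-1.252e+00  a ← 42.272638 − (+3.046e-04/-1.252e+00) = 42.272882
iter 4: u=1.178829  f(a)=+2.865e-09  f'(a)=-1.252e+00  a ← 42.272882 − (+2.865e-09/-1.252e+00) = 42.272882
iter 5: u=1.178829  f(a)=-2.842e-14  f'(a)=-1.252e+00  a ← 42.272882 − (-2.842e-14/-1.252e+00) = 42.272882
converged: |Δa| < 1e-12 after 5 iterations
sag = a·(cosh(S/(2a)) − 1) = 42.272882·(cosh(1.178829) − 1) = 32.934895
T_max/T_min = cosh(S/(2a)) = 1.779102

a=42.273 sag=32.935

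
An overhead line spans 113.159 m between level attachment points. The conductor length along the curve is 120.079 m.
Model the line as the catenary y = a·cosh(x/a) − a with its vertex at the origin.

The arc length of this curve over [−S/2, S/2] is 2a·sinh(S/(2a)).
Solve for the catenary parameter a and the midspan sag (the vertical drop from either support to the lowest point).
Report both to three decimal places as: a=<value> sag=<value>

a=94.251 sag=17.499

seed: a₀ = √(S³/(24(L−S))) = √(113.159³/(24·6.920)) = 93.406045
iter 1: u=0.605737  f(a)=+1.281e-01  f'(a)=-1.537e-01  a ← 93.406045 − (+1.281e-01/-1.537e-01) = 94.239395
iter 2: u=0.600381  f(a)=+1.734e-03  f'(a)=-1.495e-01  a ← 94.239395 − (+1.734e-03/-1.495e-01) = 94.250992
iter 3: u=0.600307  f(a)=+3.276e-07  f'(a)=-1.495e-01  a ← 94.250992 − (+3.276e-07/-1.495e-01) = 94.250994
iter 4: u=0.600307  f(a)=+2.842e-14  f'(a)=-1.495e-01  a ← 94.250994 − (+2.842e-14/-1.495e-01) = 94.250994
converged: |Δa| < 1e-12 after 4 iterations
sag = a·(cosh(S/(2a)) − 1) = 94.250994·(cosh(0.600307) − 1) = 17.498688
T_max/T_min = cosh(S/(2a)) = 1.185661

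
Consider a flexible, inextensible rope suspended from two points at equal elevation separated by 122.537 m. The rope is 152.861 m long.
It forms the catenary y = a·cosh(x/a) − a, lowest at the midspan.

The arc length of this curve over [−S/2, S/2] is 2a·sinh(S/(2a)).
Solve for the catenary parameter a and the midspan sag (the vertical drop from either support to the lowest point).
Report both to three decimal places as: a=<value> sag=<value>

seed: a₀ = √(S³/(24(L−S))) = √(122.537³/(24·30.324)) = 50.280779
iter 1: u=1.218527  f(a)=+2.333e+00  f'(a)=-1.395e+00  a ← 50.280779 − (+2.333e+00/-1.395e+00) = 51.952782
iter 2: u=1.179311  f(a)=+1.214e-01  f'(a)=-1.253e+00  a ← 51.952782 − (+1.214e-01/-1.253e+00) = 52.049648
iter 3: u=1.177117  f(a)=+3.688e-04  f'(a)=-1.246e+00  a ← 52.049648 − (+3.688e-04/-1.246e+00) = 52.049944
iter 4: u=1.177110  f(a)=+3.427e-09  f'(a)=-1.246e+00  a ← 52.049944 − (+3.427e-09/-1.246e+00) = 52.049944
iter 5: u=1.177110  f(a)=+0.000e+00  f'(a)=-1.246e+00  a ← 52.049944 − (+0.000e+00/-1.246e+00) = 52.049944
converged: |Δa| < 1e-12 after 5 iterations
sag = a·(cosh(S/(2a)) − 1) = 52.049944·(cosh(1.177110) − 1) = 40.420689
T_max/T_min = cosh(S/(2a)) = 1.776575

a=52.050 sag=40.421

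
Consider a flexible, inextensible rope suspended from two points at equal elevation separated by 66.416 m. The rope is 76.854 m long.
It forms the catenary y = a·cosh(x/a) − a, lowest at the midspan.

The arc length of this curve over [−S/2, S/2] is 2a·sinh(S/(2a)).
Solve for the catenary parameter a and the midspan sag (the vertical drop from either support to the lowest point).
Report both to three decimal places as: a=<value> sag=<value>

seed: a₀ = √(S³/(24(L−S))) = √(66.416³/(24·10.438)) = 34.197535
iter 1: u=0.971064  f(a)=+5.033e-01  f'(a)=-6.700e-01  a ← 34.197535 − (+5.033e-01/-6.700e-01) = 34.948784
iter 2: u=0.950190  f(a)=+1.706e-02  f'(a)=-6.253e-01  a ← 34.948784 − (+1.706e-02/-6.253e-01) = 34.976074
iter 3: u=0.949449  f(a)=+2.114e-05  f'(a)=-6.237e-01  a ← 34.976074 − (+2.114e-05/-6.237e-01) = 34.976108
iter 4: u=0.949448  f(a)=+3.250e-11  f'(a)=-6.237e-01  a ← 34.976108 − (+3.250e-11/-6.237e-01) = 34.976108
iter 5: u=0.949448  f(a)=+1.421e-14  f'(a)=-6.237e-01  a ← 34.976108 − (+1.421e-14/-6.237e-01) = 34.976108
converged: |Δa| < 1e-12 after 5 iterations
sag = a·(cosh(S/(2a)) − 1) = 34.976108·(cosh(0.949448) − 1) = 16.985055
T_max/T_min = cosh(S/(2a)) = 1.485619

a=34.976 sag=16.985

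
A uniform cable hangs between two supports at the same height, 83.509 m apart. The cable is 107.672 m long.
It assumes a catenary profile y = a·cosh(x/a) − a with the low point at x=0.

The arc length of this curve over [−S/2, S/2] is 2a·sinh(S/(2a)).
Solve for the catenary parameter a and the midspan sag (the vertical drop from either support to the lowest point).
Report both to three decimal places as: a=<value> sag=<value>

seed: a₀ = √(S³/(24(L−S))) = √(83.509³/(24·24.163)) = 31.689755
iter 1: u=1.317603  f(a)=+2.186e+00  f'(a)=-1.807e+00  a ← 31.689755 − (+2.186e+00/-1.807e+00) = 32.899859
iter 2: u=1.269139  f(a)=+1.315e-01  f'(a)=-1.595e+00  a ← 32.899859 − (+1.315e-01/-1.595e+00) = 32.982266
iter 3: u=1.265968  f(a)=+5.427e-04  f'(a)=-1.582e+00  a ← 32.982266 − (+5.427e-04/-1.582e+00) = 32.982609
iter 4: u=1.265955  f(a)=+9.330e-09  f'(a)=-1.582e+00  a ← 32.982609 − (+9.330e-09/-1.582e+00) = 32.982609
iter 5: u=1.265955  f(a)=+0.000e+00  f'(a)=-1.582e+00  a ← 32.982609 − (+0.000e+00/-1.582e+00) = 32.982609
converged: |Δa| < 1e-12 after 5 iterations
sag = a·(cosh(S/(2a)) − 1) = 32.982609·(cosh(1.265955) − 1) = 30.153493
T_max/T_min = cosh(S/(2a)) = 1.914224

a=32.983 sag=30.153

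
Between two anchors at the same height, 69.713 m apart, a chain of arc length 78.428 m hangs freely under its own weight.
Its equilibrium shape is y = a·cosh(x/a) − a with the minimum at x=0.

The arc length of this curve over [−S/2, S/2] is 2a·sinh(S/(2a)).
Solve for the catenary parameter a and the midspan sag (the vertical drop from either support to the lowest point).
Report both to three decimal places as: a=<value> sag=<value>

seed: a₀ = √(S³/(24(L−S))) = √(69.713³/(24·8.715)) = 40.246799
iter 1: u=0.866069  f(a)=+3.327e-01  f'(a)=-4.664e-01  a ← 40.246799 − (+3.327e-01/-4.664e-01) = 40.960161
iter 2: u=0.850985  f(a)=+9.053e-03  f'(a)=-4.414e-01  a ← 40.960161 − (+9.053e-03/-4.414e-01) = 40.980671
iter 3: u=0.850560  f(a)=+7.116e-06  f'(a)=-4.407e-01  a ← 40.980671 − (+7.116e-06/-4.407e-01) = 40.980687
iter 4: u=0.850559  f(a)=+4.405e-12  f'(a)=-4.407e-01  a ← 40.980687 − (+4.405e-12/-4.407e-01) = 40.980687
converged: |Δa| < 1e-12 after 4 iterations
sag = a·(cosh(S/(2a)) − 1) = 40.980687·(cosh(0.850559) − 1) = 15.739279
T_max/T_min = cosh(S/(2a)) = 1.384066

a=40.981 sag=15.739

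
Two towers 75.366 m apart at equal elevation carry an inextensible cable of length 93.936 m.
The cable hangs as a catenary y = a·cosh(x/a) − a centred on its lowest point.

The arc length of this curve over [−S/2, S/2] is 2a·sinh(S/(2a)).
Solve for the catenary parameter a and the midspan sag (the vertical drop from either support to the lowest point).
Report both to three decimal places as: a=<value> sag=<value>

a=32.078 sag=24.799

seed: a₀ = √(S³/(24(L−S))) = √(75.366³/(24·18.570)) = 30.992144
iter 1: u=1.215889  f(a)=+1.422e+00  f'(a)=-1.385e+00  a ← 30.992144 − (+1.422e+00/-1.385e+00) = 32.018753
iter 2: u=1.176904  f(a)=+7.371e-02  f'(a)=-1.245e+00  a ← 32.018753 − (+7.371e-02/-1.245e+00) = 32.077963
iter 3: u=1.174732  f(a)=+2.220e-04  f'(a)=-1.237e+00  a ← 32.077963 − (+2.220e-04/-1.237e+00) = 32.078142
iter 4: u=1.174725  f(a)=+2.028e-09  f'(a)=-1.237e+00  a ← 32.078142 − (+2.028e-09/-1.237e+00) = 32.078142
iter 5: u=1.174725  f(a)=-1.421e-14  f'(a)=-1.237e+00  a ← 32.078142 − (-1.421e-14/-1.237e+00) = 32.078142
converged: |Δa| < 1e-12 after 5 iterations
sag = a·(cosh(S/(2a)) − 1) = 32.078142·(cosh(1.174725) − 1) = 24.798920
T_max/T_min = cosh(S/(2a)) = 1.773078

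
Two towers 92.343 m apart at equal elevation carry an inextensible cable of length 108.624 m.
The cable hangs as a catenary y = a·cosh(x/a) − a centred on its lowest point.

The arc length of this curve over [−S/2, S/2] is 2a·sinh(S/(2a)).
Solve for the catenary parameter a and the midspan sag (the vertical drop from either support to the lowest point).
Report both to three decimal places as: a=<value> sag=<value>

a=46.033 sag=25.163

seed: a₀ = √(S³/(24(L−S))) = √(92.343³/(24·16.281)) = 44.891055
iter 1: u=1.028523  f(a)=+8.832e-01  f'(a)=-8.050e-01  a ← 44.891055 − (+8.832e-01/-8.050e-01) = 45.988090
iter 2: u=1.003988  f(a)=+3.341e-02  f'(a)=-7.452e-01  a ← 45.988090 − (+3.341e-02/-7.452e-01) = 46.032926
iter 3: u=1.003010  f(a)=+5.198e-05  f'(a)=-7.429e-01  a ← 46.032926 − (+5.198e-05/-7.429e-01) = 46.032996
iter 4: u=1.003009  f(a)=+1.262e-10  f'(a)=-7.429e-01  a ← 46.032996 − (+1.262e-10/-7.429e-01) = 46.032996
iter 5: u=1.003009  f(a)=+1.421e-14  f'(a)=-7.429e-01  a ← 46.032996 − (+1.421e-14/-7.429e-01) = 46.032996
converged: |Δa| < 1e-12 after 5 iterations
sag = a·(cosh(S/(2a)) − 1) = 46.032996·(cosh(1.003009) − 1) = 25.162721
T_max/T_min = cosh(S/(2a)) = 1.546624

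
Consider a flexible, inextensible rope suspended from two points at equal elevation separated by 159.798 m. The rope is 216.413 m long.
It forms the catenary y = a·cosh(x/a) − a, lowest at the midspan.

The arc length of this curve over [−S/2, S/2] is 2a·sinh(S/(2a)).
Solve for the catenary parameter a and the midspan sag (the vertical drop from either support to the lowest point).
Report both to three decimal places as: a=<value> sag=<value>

seed: a₀ = √(S³/(24(L−S))) = √(159.798³/(24·56.615)) = 54.800640
iter 1: u=1.457994  f(a)=+6.331e+00  f'(a)=-2.540e+00  a ← 54.800640 − (+6.331e+00/-2.540e+00) = 57.293103
iter 2: u=1.394566  f(a)=+4.576e-01  f'(a)=-2.185e+00  a ← 57.293103 − (+4.576e-01/-2.185e+00) = 57.502505
iter 3: u=1.389487  f(a)=+2.801e-03  f'(a)=-2.158e+00  a ← 57.502505 − (+2.801e-03/-2.158e+00) = 57.503803
iter 4: u=1.389456  f(a)=+1.064e-07  f'(a)=-2.158e+00  a ← 57.503803 − (+1.064e-07/-2.158e+00) = 57.503803
iter 5: u=1.389456  f(a)=+0.000e+00  f'(a)=-2.158e+00  a ← 57.503803 − (+0.000e+00/-2.158e+00) = 57.503803
converged: |Δa| < 1e-12 after 5 iterations
sag = a·(cosh(S/(2a)) − 1) = 57.503803·(cosh(1.389456) − 1) = 65.033269
T_max/T_min = cosh(S/(2a)) = 2.130939

a=57.504 sag=65.033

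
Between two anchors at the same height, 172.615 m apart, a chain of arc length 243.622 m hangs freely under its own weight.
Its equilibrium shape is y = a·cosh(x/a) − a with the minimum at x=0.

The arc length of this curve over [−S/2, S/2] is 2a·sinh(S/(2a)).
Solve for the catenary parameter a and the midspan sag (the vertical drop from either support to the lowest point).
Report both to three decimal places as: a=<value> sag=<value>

seed: a₀ = √(S³/(24(L−S))) = √(172.615³/(24·71.007)) = 54.936577
iter 1: u=1.571039  f(a)=+9.296e+00  f'(a)=-3.282e+00  a ← 54.936577 − (+9.296e+00/-3.282e+00) = 57.768975
iter 2: u=1.494011  f(a)=+7.673e-01  f'(a)=-2.761e+00  a ← 57.768975 − (+7.673e-01/-2.761e+00) = 58.046918
iter 3: u=1.486858  f(a)=+6.267e-03  f'(a)=-2.716e+00  a ← 58.046918 − (+6.267e-03/-2.716e+00) = 58.049226
iter 4: u=1.486798  f(a)=+4.256e-07  f'(a)=-2.715e+00  a ← 58.049226 − (+4.256e-07/-2.715e+00) = 58.049226
iter 5: u=1.486798  f(a)=+2.842e-14  f'(a)=-2.715e+00  a ← 58.049226 − (+2.842e-14/-2.715e+00) = 58.049226
converged: |Δa| < 1e-12 after 5 iterations
sag = a·(cosh(S/(2a)) − 1) = 58.049226·(cosh(1.486798) − 1) = 76.886434
T_max/T_min = cosh(S/(2a)) = 2.324504

a=58.049 sag=76.886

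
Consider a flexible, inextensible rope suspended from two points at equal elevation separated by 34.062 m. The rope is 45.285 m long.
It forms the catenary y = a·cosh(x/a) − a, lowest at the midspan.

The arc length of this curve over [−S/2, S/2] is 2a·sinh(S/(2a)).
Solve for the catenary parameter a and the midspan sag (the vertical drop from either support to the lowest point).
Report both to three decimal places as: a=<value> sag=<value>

seed: a₀ = √(S³/(24(L−S))) = √(34.062³/(24·11.223)) = 12.112816
iter 1: u=1.406031  f(a)=+1.163e+00  f'(a)=-2.246e+00  a ← 12.112816 − (+1.163e+00/-2.246e+00) = 12.630580
iter 2: u=1.348394  f(a)=+7.873e-02  f'(a)=-1.952e+00  a ← 12.630580 − (+7.873e-02/-1.952e+00) = 12.670921
iter 3: u=1.344101  f(a)=+4.187e-04  f'(a)=-1.931e+00  a ← 12.670921 − (+4.187e-04/-1.931e+00) = 12.671138
iter 4: u=1.344078  f(a)=+1.198e-08  f'(a)=-1.931e+00  a ← 12.671138 − (+1.198e-08/-1.931e+00) = 12.671138
iter 5: u=1.344078  f(a)=+7.105e-15  f'(a)=-1.931e+00  a ← 12.671138 − (+7.105e-15/-1.931e+00) = 12.671138
converged: |Δa| < 1e-12 after 5 iterations
sag = a·(cosh(S/(2a)) − 1) = 12.671138·(cosh(1.344078) − 1) = 13.275741
T_max/T_min = cosh(S/(2a)) = 2.047715

a=12.671 sag=13.276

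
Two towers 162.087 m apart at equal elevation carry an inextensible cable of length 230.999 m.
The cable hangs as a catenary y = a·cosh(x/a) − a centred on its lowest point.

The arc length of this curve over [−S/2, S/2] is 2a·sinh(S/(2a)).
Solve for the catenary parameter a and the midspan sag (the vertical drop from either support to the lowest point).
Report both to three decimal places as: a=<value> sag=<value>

a=53.706 sag=73.669

seed: a₀ = √(S³/(24(L−S))) = √(162.087³/(24·68.912)) = 50.742192
iter 1: u=1.597162  f(a)=+9.343e+00  f'(a)=-3.475e+00  a ← 50.742192 − (+9.343e+00/-3.475e+00) = 53.430554
iter 2: u=1.516801  f(a)=+7.938e-01  f'(a)=-2.908e+00  a ← 53.430554 − (+7.938e-01/-2.908e+00) = 53.703578
iter 3: u=1.509089  f(a)=+6.907e-03  f'(a)=-2.857e+00  a ← 53.703578 − (+6.907e-03/-2.857e+00) = 53.705995
iter 4: u=1.509021  f(a)=+5.330e-07  f'(a)=-2.857e+00  a ← 53.705995 − (+5.330e-07/-2.857e+00) = 53.705996
iter 5: u=1.509021  f(a)=+2.842e-14  f'(a)=-2.857e+00  a ← 53.705996 − (+2.842e-14/-2.857e+00) = 53.705996
converged: |Δa| < 1e-12 after 5 iterations
sag = a·(cosh(S/(2a)) − 1) = 53.705996·(cosh(1.509021) − 1) = 73.669310
T_max/T_min = cosh(S/(2a)) = 2.371715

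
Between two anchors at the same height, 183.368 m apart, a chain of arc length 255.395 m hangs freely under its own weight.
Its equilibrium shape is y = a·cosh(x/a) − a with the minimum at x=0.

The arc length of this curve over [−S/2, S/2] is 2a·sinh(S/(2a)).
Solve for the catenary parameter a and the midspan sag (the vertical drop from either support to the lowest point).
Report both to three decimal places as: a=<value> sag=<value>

a=62.964 sag=79.413

seed: a₀ = √(S³/(24(L−S))) = √(183.368³/(24·72.027)) = 59.721683
iter 1: u=1.535188  f(a)=+8.980e+00  f'(a)=-3.031e+00  a ← 59.721683 − (+8.980e+00/-3.031e+00) = 62.684786
iter 2: u=1.462620  f(a)=+7.116e-01  f'(a)=-2.568e+00  a ← 62.684786 − (+7.116e-01/-2.568e+00) = 62.961916
iter 3: u=1.456182  f(a)=+5.318e-03  f'(a)=-2.529e+00  a ← 62.961916 − (+5.318e-03/-2.529e+00) = 62.964018
iter 4: u=1.456133  f(a)=+3.019e-07  f'(a)=-2.529e+00  a ← 62.964018 − (+3.019e-07/-2.529e+00) = 62.964019
iter 5: u=1.456133  f(a)=+2.842e-14  f'(a)=-2.529e+00  a ← 62.964019 − (+2.842e-14/-2.529e+00) = 62.964019
converged: |Δa| < 1e-12 after 5 iterations
sag = a·(cosh(S/(2a)) − 1) = 62.964019·(cosh(1.456133) − 1) = 79.412662
T_max/T_min = cosh(S/(2a)) = 2.261239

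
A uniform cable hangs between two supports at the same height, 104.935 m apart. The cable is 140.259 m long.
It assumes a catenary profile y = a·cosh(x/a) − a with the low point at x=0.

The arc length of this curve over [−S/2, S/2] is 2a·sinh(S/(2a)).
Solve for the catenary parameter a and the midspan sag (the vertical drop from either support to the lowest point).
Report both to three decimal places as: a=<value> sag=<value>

a=38.654 sag=41.423

seed: a₀ = √(S³/(24(L−S))) = √(104.935³/(24·35.324)) = 36.918155
iter 1: u=1.421184  f(a)=+3.744e+00  f'(a)=-2.329e+00  a ← 36.918155 − (+3.744e+00/-2.329e+00) = 38.525543
iter 2: u=1.361889  f(a)=+2.584e-01  f'(a)=-2.018e+00  a ← 38.525543 − (+2.584e-01/-2.018e+00) = 38.653601
iter 3: u=1.357377  f(a)=+1.433e-03  f'(a)=-1.995e+00  a ← 38.653601 − (+1.433e-03/-1.995e+00) = 38.654319
iter 4: u=1.357352  f(a)=+4.457e-08  f'(a)=-1.995e+00  a ← 38.654319 − (+4.457e-08/-1.995e+00) = 38.654319
iter 5: u=1.357352  f(a)=+0.000e+00  f'(a)=-1.995e+00  a ← 38.654319 − (+0.000e+00/-1.995e+00) = 38.654319
converged: |Δa| < 1e-12 after 5 iterations
sag = a·(cosh(S/(2a)) − 1) = 38.654319·(cosh(1.357352) − 1) = 41.422539
T_max/T_min = cosh(S/(2a)) = 2.071615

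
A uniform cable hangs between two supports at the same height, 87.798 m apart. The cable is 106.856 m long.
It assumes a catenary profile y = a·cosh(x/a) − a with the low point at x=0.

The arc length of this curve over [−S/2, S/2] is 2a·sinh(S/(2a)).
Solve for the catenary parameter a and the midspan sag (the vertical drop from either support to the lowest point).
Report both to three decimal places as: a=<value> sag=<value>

seed: a₀ = √(S³/(24(L−S))) = √(87.798³/(24·19.058)) = 38.466498
iter 1: u=1.141227  f(a)=+1.280e+00  f'(a)=-1.126e+00  a ← 38.466498 − (+1.280e+00/-1.126e+00) = 39.603391
iter 2: u=1.108466  f(a)=+5.895e-02  f'(a)=-1.025e+00  a ← 39.603391 − (+5.895e-02/-1.025e+00) = 39.660929
iter 3: u=1.106858  f(a)=+1.383e-04  f'(a)=-1.020e+00  a ← 39.660929 − (+1.383e-04/-1.020e+00) = 39.661065
iter 4: u=1.106854  f(a)=+7.660e-10  f'(a)=-1.020e+00  a ← 39.661065 − (+7.660e-10/-1.020e+00) = 39.661065
iter 5: u=1.106854  f(a)=+0.000e+00  f'(a)=-1.020e+00  a ← 39.661065 − (+0.000e+00/-1.020e+00) = 39.661065
converged: |Δa| < 1e-12 after 5 iterations
sag = a·(cosh(S/(2a)) − 1) = 39.661065·(cosh(1.106854) − 1) = 26.878782
T_max/T_min = cosh(S/(2a)) = 1.677712

a=39.661 sag=26.879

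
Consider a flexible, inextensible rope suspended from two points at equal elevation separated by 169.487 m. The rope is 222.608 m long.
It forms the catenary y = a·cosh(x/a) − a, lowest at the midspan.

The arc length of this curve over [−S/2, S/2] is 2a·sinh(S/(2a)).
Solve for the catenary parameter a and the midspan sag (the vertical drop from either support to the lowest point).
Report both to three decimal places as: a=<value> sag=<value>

a=64.515 sag=64.135

seed: a₀ = √(S³/(24(L−S))) = √(169.487³/(24·53.121)) = 61.796780
iter 1: u=1.371325  f(a)=+5.224e+00  f'(a)=-2.065e+00  a ← 61.796780 − (+5.224e+00/-2.065e+00) = 64.326735
iter 2: u=1.317392  f(a)=+3.380e-01  f'(a)=-1.806e+00  a ← 64.326735 − (+3.380e-01/-1.806e+00) = 64.513897
iter 3: u=1.313570  f(a)=+1.631e-03  f'(a)=-1.788e+00  a ← 64.513897 − (+1.631e-03/-1.788e+00) = 64.514809
iter 4: u=1.313551  f(a)=+3.836e-08  f'(a)=-1.788e+00  a ← 64.514809 − (+3.836e-08/-1.788e+00) = 64.514809
iter 5: u=1.313551  f(a)=+2.842e-14  f'(a)=-1.788e+00  a ← 64.514809 − (+2.842e-14/-1.788e+00) = 64.514809
converged: |Δa| < 1e-12 after 5 iterations
sag = a·(cosh(S/(2a)) − 1) = 64.514809·(cosh(1.313551) − 1) = 64.134874
T_max/T_min = cosh(S/(2a)) = 1.994111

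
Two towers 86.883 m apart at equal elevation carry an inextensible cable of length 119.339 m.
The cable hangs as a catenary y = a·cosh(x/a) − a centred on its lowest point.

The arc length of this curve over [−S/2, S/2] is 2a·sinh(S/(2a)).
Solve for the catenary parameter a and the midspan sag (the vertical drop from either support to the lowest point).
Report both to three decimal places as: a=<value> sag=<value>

seed: a₀ = √(S³/(24(L−S))) = √(86.883³/(24·32.456)) = 29.016772
iter 1: u=1.497117  f(a)=+3.838e+00  f'(a)=-2.780e+00  a ← 29.016772 − (+3.838e+00/-2.780e+00) = 30.397037
iter 2: u=1.429136  f(a)=+2.908e-01  f'(a)=-2.373e+00  a ← 30.397037 − (+2.908e-01/-2.373e+00) = 30.519559
iter 3: u=1.423399  f(a)=+1.973e-03  f'(a)=-2.341e+00  a ← 30.519559 − (+1.973e-03/-2.341e+00) = 30.520402
iter 4: u=1.423359  f(a)=+9.213e-08  f'(a)=-2.341e+00  a ← 30.520402 − (+9.213e-08/-2.341e+00) = 30.520402
iter 5: u=1.423359  f(a)=+1.421e-14  f'(a)=-2.341e+00  a ← 30.520402 − (+1.421e-14/-2.341e+00) = 30.520402
converged: |Δa| < 1e-12 after 5 iterations
sag = a·(cosh(S/(2a)) − 1) = 30.520402·(cosh(1.423359) − 1) = 36.501566
T_max/T_min = cosh(S/(2a)) = 2.195973

a=30.520 sag=36.502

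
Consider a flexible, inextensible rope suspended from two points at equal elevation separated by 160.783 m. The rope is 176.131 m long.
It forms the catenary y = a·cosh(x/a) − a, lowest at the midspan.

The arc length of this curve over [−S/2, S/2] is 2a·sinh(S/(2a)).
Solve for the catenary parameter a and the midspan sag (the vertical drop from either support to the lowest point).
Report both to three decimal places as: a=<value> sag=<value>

a=107.714 sag=31.418

seed: a₀ = √(S³/(24(L−S))) = √(160.783³/(24·15.348)) = 106.225473
iter 1: u=0.756801  f(a)=+4.456e-01  f'(a)=-3.059e-01  a ← 106.225473 − (+4.456e-01/-3.059e-01) = 107.682229
iter 2: u=0.746562  f(a)=+9.331e-03  f'(a)=-2.932e-01  a ← 107.682229 − (+9.331e-03/-2.932e-01) = 107.714058
iter 3: u=0.746342  f(a)=+4.287e-06  f'(a)=-2.929e-01  a ← 107.714058 − (+4.287e-06/-2.929e-01) = 107.714073
iter 4: u=0.746342  f(a)=+9.379e-13  f'(a)=-2.929e-01  a ← 107.714073 − (+9.379e-13/-2.929e-01) = 107.714073
converged: |Δa| < 1e-12 after 4 iterations
sag = a·(cosh(S/(2a)) − 1) = 107.714073·(cosh(0.746342) − 1) = 31.418432
T_max/T_min = cosh(S/(2a)) = 1.291684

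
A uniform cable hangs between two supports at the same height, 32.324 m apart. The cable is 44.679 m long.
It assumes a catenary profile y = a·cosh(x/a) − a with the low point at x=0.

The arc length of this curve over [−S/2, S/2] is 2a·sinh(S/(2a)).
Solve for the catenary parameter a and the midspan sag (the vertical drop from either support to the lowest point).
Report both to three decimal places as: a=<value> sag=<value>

a=11.237 sag=13.769

seed: a₀ = √(S³/(24(L−S))) = √(32.324³/(24·12.355)) = 10.672365
iter 1: u=1.514379  f(a)=+1.497e+00  f'(a)=-2.892e+00  a ← 10.672365 − (+1.497e+00/-2.892e+00) = 11.189911
iter 2: u=1.444337  f(a)=+1.158e-01  f'(a)=-2.460e+00  a ← 11.189911 − (+1.158e-01/-2.460e+00) = 11.236960
iter 3: u=1.438289  f(a)=+8.207e-04  f'(a)=-2.425e+00  a ← 11.236960 − (+8.207e-04/-2.425e+00) = 11.237299
iter 4: u=1.438246  f(a)=+4.191e-08  f'(a)=-2.425e+00  a ← 11.237299 − (+4.191e-08/-2.425e+00) = 11.237299
iter 5: u=1.438246  f(a)=+1.421e-14  f'(a)=-2.425e+00  a ← 11.237299 − (+1.421e-14/-2.425e+00) = 11.237299
converged: |Δa| < 1e-12 after 5 iterations
sag = a·(cosh(S/(2a)) − 1) = 11.237299·(cosh(1.438246) − 1) = 13.769303
T_max/T_min = cosh(S/(2a)) = 2.225321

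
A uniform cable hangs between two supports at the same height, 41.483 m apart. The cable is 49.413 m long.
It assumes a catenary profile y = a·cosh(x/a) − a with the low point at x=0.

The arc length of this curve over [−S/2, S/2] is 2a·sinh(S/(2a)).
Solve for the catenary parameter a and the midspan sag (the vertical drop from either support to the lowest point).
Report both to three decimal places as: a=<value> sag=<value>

seed: a₀ = √(S³/(24(L−S))) = √(41.483³/(24·7.930)) = 19.367030
iter 1: u=1.070970  f(a)=+4.674e-01  f'(a)=-9.168e-01  a ← 19.367030 − (+4.674e-01/-9.168e-01) = 19.876855
iter 2: u=1.043500  f(a)=+1.909e-02  f'(a)=-8.433e-01  a ← 19.876855 − (+1.909e-02/-8.433e-01) = 19.899495
iter 3: u=1.042313  f(a)=+3.486e-05  f'(a)=-8.402e-01  a ← 19.899495 − (+3.486e-05/-8.402e-01) = 19.899537
iter 4: u=1.042311  f(a)=+1.167e-10  f'(a)=-8.402e-01  a ← 19.899537 − (+1.167e-10/-8.402e-01) = 19.899537
iter 5: u=1.042311  f(a)=+0.000e+00  f'(a)=-8.402e-01  a ← 19.899537 − (+0.000e+00/-8.402e-01) = 19.899537
converged: |Δa| < 1e-12 after 5 iterations
sag = a·(cosh(S/(2a)) − 1) = 19.899537·(cosh(1.042311) − 1) = 11.824314
T_max/T_min = cosh(S/(2a)) = 1.594200

a=19.900 sag=11.824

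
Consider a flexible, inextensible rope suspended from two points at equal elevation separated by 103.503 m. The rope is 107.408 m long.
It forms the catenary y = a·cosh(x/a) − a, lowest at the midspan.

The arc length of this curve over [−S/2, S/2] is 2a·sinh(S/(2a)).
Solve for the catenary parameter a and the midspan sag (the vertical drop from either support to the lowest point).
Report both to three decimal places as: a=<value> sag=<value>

seed: a₀ = √(S³/(24(L−S))) = √(103.503³/(24·3.905)) = 108.771036
iter 1: u=0.475784  f(a)=+4.444e-02  f'(a)=-7.344e-02  a ← 108.771036 − (+4.444e-02/-7.344e-02) = 109.376119
iter 2: u=0.473152  f(a)=+3.735e-04  f'(a)=-7.221e-02  a ← 109.376119 − (+3.735e-04/-7.221e-02) = 109.381292
iter 3: u=0.473129  f(a)=+2.689e-08  f'(a)=-7.220e-02  a ← 109.381292 − (+2.689e-08/-7.220e-02) = 109.381293
iter 4: u=0.473129  f(a)=+0.000e+00  f'(a)=-7.220e-02  a ← 109.381293 − (+0.000e+00/-7.220e-02) = 109.381293
converged: |Δa| < 1e-12 after 4 iterations
sag = a·(cosh(S/(2a)) − 1) = 109.381293·(cosh(0.473129) − 1) = 12.472664
T_max/T_min = cosh(S/(2a)) = 1.114029

a=109.381 sag=12.473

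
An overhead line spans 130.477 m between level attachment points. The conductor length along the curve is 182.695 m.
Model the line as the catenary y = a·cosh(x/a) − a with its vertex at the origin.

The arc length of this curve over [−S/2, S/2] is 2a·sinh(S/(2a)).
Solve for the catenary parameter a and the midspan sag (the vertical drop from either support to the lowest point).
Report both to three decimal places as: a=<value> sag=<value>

a=44.426 sag=57.152

seed: a₀ = √(S³/(24(L−S))) = √(130.477³/(24·52.218)) = 42.100302
iter 1: u=1.549597  f(a)=+6.640e+00  f'(a)=-3.130e+00  a ← 42.100302 − (+6.640e+00/-3.130e+00) = 44.221916
iter 2: u=1.475253  f(a)=+5.349e-01  f'(a)=-2.644e+00  a ← 44.221916 − (+5.349e-01/-2.644e+00) = 44.424240
iter 3: u=1.468534  f(a)=+4.144e-03  f'(a)=-2.603e+00  a ← 44.424240 − (+4.144e-03/-2.603e+00) = 44.425832
iter 4: u=1.468481  f(a)=+2.530e-07  f'(a)=-2.603e+00  a ← 44.425832 − (+2.530e-07/-2.603e+00) = 44.425832
iter 5: u=1.468481  f(a)=-2.842e-14  f'(a)=-2.603e+00  a ← 44.425832 − (-2.842e-14/-2.603e+00) = 44.425832
converged: |Δa| < 1e-12 after 5 iterations
sag = a·(cosh(S/(2a)) − 1) = 44.425832·(cosh(1.468481) − 1) = 57.151825
T_max/T_min = cosh(S/(2a)) = 2.286455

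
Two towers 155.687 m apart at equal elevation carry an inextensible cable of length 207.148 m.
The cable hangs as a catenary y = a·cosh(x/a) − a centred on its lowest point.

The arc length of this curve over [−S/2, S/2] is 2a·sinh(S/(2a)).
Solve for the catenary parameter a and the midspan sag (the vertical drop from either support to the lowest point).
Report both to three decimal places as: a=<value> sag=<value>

a=57.831 sag=60.794

seed: a₀ = √(S³/(24(L−S))) = √(155.687³/(24·51.461)) = 55.275642
iter 1: u=1.408279  f(a)=+5.351e+00  f'(a)=-2.258e+00  a ← 55.275642 − (+5.351e+00/-2.258e+00) = 57.644903
iter 2: u=1.350397  f(a)=+3.633e-01  f'(a)=-1.961e+00  a ← 57.644903 − (+3.633e-01/-1.961e+00) = 57.830117
iter 3: u=1.346072  f(a)=+1.944e-03  f'(a)=-1.940e+00  a ← 57.830117 − (+1.944e-03/-1.940e+00) = 57.831119
iter 4: u=1.346049  f(a)=+5.632e-08  f'(a)=-1.940e+00  a ← 57.831119 − (+5.632e-08/-1.940e+00) = 57.831119
iter 5: u=1.346049  f(a)=+2.842e-14  f'(a)=-1.940e+00  a ← 57.831119 − (+2.842e-14/-1.940e+00) = 57.831119
converged: |Δa| < 1e-12 after 5 iterations
sag = a·(cosh(S/(2a)) − 1) = 57.831119·(cosh(1.346049) − 1) = 60.794392
T_max/T_min = cosh(S/(2a)) = 2.051240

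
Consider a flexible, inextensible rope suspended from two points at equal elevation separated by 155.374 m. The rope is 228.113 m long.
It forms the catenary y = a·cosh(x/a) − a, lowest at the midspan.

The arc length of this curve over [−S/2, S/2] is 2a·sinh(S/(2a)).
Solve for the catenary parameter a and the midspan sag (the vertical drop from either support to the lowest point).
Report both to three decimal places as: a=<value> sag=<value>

a=49.311 sag=74.949

seed: a₀ = √(S³/(24(L−S))) = √(155.374³/(24·72.739)) = 46.353041
iter 1: u=1.675985  f(a)=+1.093e+01  f'(a)=-4.113e+00  a ← 46.353041 − (+1.093e+01/-4.113e+00) = 49.009462
iter 2: u=1.585143  f(a)=+1.010e+00  f'(a)=-3.385e+00  a ← 49.009462 − (+1.010e+00/-3.385e+00) = 49.307719
iter 3: u=1.575555  f(a)=+1.056e-02  f'(a)=-3.315e+00  a ← 49.307719 − (+1.056e-02/-3.315e+00) = 49.310905
iter 4: u=1.575453  f(a)=+1.182e-06  f'(a)=-3.314e+00  a ← 49.310905 − (+1.182e-06/-3.314e+00) = 49.310905
iter 5: u=1.575453  f(a)=+5.684e-14  f'(a)=-3.314e+00  a ← 49.310905 − (+5.684e-14/-3.314e+00) = 49.310905
converged: |Δa| < 1e-12 after 5 iterations
sag = a·(cosh(S/(2a)) − 1) = 49.310905·(cosh(1.575453) − 1) = 74.948704
T_max/T_min = cosh(S/(2a)) = 2.519921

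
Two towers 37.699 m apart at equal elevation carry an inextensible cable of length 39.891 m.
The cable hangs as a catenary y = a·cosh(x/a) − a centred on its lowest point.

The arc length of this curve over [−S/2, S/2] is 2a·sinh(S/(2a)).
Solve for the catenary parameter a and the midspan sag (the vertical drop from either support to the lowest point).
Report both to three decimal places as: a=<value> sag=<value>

seed: a₀ = √(S³/(24(L−S))) = √(37.699³/(24·2.192)) = 31.913089
iter 1: u=0.590651  f(a)=+3.856e-02  f'(a)=-1.422e-01  a ← 31.913089 − (+3.856e-02/-1.422e-01) = 32.184174
iter 2: u=0.585676  f(a)=+4.968e-04  f'(a)=-1.386e-01  a ← 32.184174 − (+4.968e-04/-1.386e-01) = 32.187758
iter 3: u=0.585611  f(a)=+8.487e-08  f'(a)=-1.385e-01  a ← 32.187758 − (+8.487e-08/-1.385e-01) = 32.187759
iter 4: u=0.585611  f(a)=-7.105e-15  f'(a)=-1.385e-01  a ← 32.187759 − (-7.105e-15/-1.385e-01) = 32.187759
converged: |Δa| < 1e-12 after 4 iterations
sag = a·(cosh(S/(2a)) − 1) = 32.187759·(cosh(0.585611) − 1) = 5.678780
T_max/T_min = cosh(S/(2a)) = 1.176427

a=32.188 sag=5.679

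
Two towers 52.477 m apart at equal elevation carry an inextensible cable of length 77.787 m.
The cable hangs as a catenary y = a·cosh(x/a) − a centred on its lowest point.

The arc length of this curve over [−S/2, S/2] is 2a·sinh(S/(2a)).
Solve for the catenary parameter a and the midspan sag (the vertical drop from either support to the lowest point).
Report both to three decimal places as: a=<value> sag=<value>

a=16.436 sag=25.788

seed: a₀ = √(S³/(24(L−S))) = √(52.477³/(24·25.310)) = 15.424170
iter 1: u=1.701129  f(a)=+3.925e+00  f'(a)=-4.335e+00  a ← 15.424170 − (+3.925e+00/-4.335e+00) = 16.329530
iter 2: u=1.606813  f(a)=+3.721e-01  f'(a)=-3.549e+00  a ← 16.329530 − (+3.721e-01/-3.549e+00) = 16.434386
iter 3: u=1.596561  f(a)=+4.118e-03  f'(a)=-3.471e+00  a ← 16.434386 − (+4.118e-03/-3.471e+00) = 16.435573
iter 4: u=1.596446  f(a)=+5.168e-07  f'(a)=-3.470e+00  a ← 16.435573 − (+5.168e-07/-3.470e+00) = 16.435573
iter 5: u=1.596446  f(a)=+1.421e-14  f'(a)=-3.470e+00  a ← 16.435573 − (+1.421e-14/-3.470e+00) = 16.435573
converged: |Δa| < 1e-12 after 5 iterations
sag = a·(cosh(S/(2a)) − 1) = 16.435573·(cosh(1.596446) − 1) = 25.788027
T_max/T_min = cosh(S/(2a)) = 2.569037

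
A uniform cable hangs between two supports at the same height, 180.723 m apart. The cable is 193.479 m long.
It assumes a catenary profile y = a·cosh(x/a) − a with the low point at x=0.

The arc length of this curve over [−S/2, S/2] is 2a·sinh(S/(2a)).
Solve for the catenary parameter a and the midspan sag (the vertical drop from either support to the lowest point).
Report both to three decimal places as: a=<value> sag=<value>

a=140.300 sag=30.119

seed: a₀ = √(S³/(24(L−S))) = √(180.723³/(24·12.756)) = 138.853639
iter 1: u=0.650768  f(a)=+2.728e-01  f'(a)=-1.916e-01  a ← 138.853639 − (+2.728e-01/-1.916e-01) = 140.277442
iter 2: u=0.644163  f(a)=+4.254e-03  f'(a)=-1.857e-01  a ← 140.277442 − (+4.254e-03/-1.857e-01) = 140.300347
iter 3: u=0.644058  f(a)=+1.070e-06  f'(a)=-1.856e-01  a ← 140.300347 − (+1.070e-06/-1.856e-01) = 140.300353
iter 4: u=0.644058  f(a)=+8.527e-14  f'(a)=-1.856e-01  a ← 140.300353 − (+8.527e-14/-1.856e-01) = 140.300353
converged: |Δa| < 1e-12 after 4 iterations
sag = a·(cosh(S/(2a)) − 1) = 140.300353·(cosh(0.644058) − 1) = 30.118894
T_max/T_min = cosh(S/(2a)) = 1.214674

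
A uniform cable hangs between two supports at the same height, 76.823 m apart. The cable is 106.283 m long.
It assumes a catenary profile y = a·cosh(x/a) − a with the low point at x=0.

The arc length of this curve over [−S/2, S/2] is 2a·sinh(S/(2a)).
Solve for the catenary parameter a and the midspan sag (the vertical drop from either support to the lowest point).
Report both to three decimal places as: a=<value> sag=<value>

a=26.668 sag=32.790

seed: a₀ = √(S³/(24(L−S))) = √(76.823³/(24·29.460)) = 25.322985
iter 1: u=1.516863  f(a)=+3.581e+00  f'(a)=-2.908e+00  a ← 25.322985 − (+3.581e+00/-2.908e+00) = 26.554382
iter 2: u=1.446522  f(a)=+2.778e-01  f'(a)=-2.473e+00  a ← 26.554382 − (+2.778e-01/-2.473e+00) = 26.666710
iter 3: u=1.440429  f(a)=+1.982e-03  f'(a)=-2.438e+00  a ← 26.666710 − (+1.982e-03/-2.438e+00) = 26.667523
iter 4: u=1.440385  f(a)=+1.025e-07  f'(a)=-2.437e+00  a ← 26.667523 − (+1.025e-07/-2.437e+00) = 26.667523
iter 5: u=1.440385  f(a)=+1.421e-14  f'(a)=-2.437e+00  a ← 26.667523 − (+1.421e-14/-2.437e+00) = 26.667523
converged: |Δa| < 1e-12 after 5 iterations
sag = a·(cosh(S/(2a)) − 1) = 26.667523·(cosh(1.440385) − 1) = 32.789821
T_max/T_min = cosh(S/(2a)) = 2.229579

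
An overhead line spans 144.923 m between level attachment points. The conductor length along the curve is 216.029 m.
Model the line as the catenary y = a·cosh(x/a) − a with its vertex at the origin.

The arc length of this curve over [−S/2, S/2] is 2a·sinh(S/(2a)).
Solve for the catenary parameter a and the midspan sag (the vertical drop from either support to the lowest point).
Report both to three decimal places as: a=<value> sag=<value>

a=45.046 sag=71.985

seed: a₀ = √(S³/(24(L−S))) = √(144.923³/(24·71.106)) = 42.232543
iter 1: u=1.715774  f(a)=+1.123e+01  f'(a)=-4.469e+00  a ← 42.232543 − (+1.123e+01/-4.469e+00) = 44.745721
iter 2: u=1.619406  f(a)=+1.081e+00  f'(a)=-3.647e+00  a ← 44.745721 − (+1.081e+00/-3.647e+00) = 45.042035
iter 3: u=1.608753  f(a)=+1.235e-02  f'(a)=-3.564e+00  a ← 45.042035 − (+1.235e-02/-3.564e+00) = 45.045501
iter 4: u=1.608629  f(a)=+1.656e-06  f'(a)=-3.563e+00  a ← 45.045501 − (+1.656e-06/-3.563e+00) = 45.045502
iter 5: u=1.608629  f(a)=+0.000e+00  f'(a)=-3.563e+00  a ← 45.045502 − (+0.000e+00/-3.563e+00) = 45.045502
converged: |Δa| < 1e-12 after 5 iterations
sag = a·(cosh(S/(2a)) − 1) = 45.045502·(cosh(1.608629) − 1) = 71.985389
T_max/T_min = cosh(S/(2a)) = 2.598059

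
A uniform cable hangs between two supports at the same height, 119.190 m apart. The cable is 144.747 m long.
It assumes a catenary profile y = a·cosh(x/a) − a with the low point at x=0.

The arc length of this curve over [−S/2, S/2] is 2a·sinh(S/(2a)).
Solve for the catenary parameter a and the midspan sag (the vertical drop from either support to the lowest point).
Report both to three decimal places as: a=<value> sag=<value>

a=54.154 sag=36.237

seed: a₀ = √(S³/(24(L−S))) = √(119.190³/(24·25.557)) = 52.541101
iter 1: u=1.134255  f(a)=+1.695e+00  f'(a)=-1.104e+00  a ← 52.541101 − (+1.695e+00/-1.104e+00) = 54.076826
iter 2: u=1.102043  f(a)=+7.717e-02  f'(a)=-1.005e+00  a ← 54.076826 − (+7.717e-02/-1.005e+00) = 54.153574
iter 3: u=1.100481  f(a)=+1.768e-04  f'(a)=-1.001e+00  a ← 54.153574 − (+1.768e-04/-1.001e+00) = 54.153751
iter 4: u=1.100478  f(a)=+9.324e-10  f'(a)=-1.001e+00  a ← 54.153751 − (+9.324e-10/-1.001e+00) = 54.153751
iter 5: u=1.100478  f(a)=+0.000e+00  f'(a)=-1.001e+00  a ← 54.153751 − (+0.000e+00/-1.001e+00) = 54.153751
converged: |Δa| < 1e-12 after 5 iterations
sag = a·(cosh(S/(2a)) − 1) = 54.153751·(cosh(1.100478) − 1) = 36.237356
T_max/T_min = cosh(S/(2a)) = 1.669157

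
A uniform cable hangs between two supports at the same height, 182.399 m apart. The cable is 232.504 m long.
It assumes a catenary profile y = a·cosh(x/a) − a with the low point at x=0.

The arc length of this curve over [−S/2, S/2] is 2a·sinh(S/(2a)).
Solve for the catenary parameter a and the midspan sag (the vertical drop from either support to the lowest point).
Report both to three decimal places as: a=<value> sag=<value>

a=73.797 sag=63.900

seed: a₀ = √(S³/(24(L−S))) = √(182.399³/(24·50.105)) = 71.037477
iter 1: u=1.283822  f(a)=+4.295e+00  f'(a)=-1.657e+00  a ← 71.037477 − (+4.295e+00/-1.657e+00) = 73.629045
iter 2: u=1.238635  f(a)=+2.462e-01  f'(a)=-1.472e+00  a ← 73.629045 − (+2.462e-01/-1.472e+00) = 73.796290
iter 3: u=1.235828  f(a)=+9.181e-04  f'(a)=-1.461e+00  a ← 73.796290 − (+9.181e-04/-1.461e+00) = 73.796919
iter 4: u=1.235817  f(a)=+1.287e-08  f'(a)=-1.461e+00  a ← 73.796919 − (+1.287e-08/-1.461e+00) = 73.796919
iter 5: u=1.235817  f(a)=+2.842e-14  f'(a)=-1.461e+00  a ← 73.796919 − (+2.842e-14/-1.461e+00) = 73.796919
converged: |Δa| < 1e-12 after 5 iterations
sag = a·(cosh(S/(2a)) − 1) = 73.796919·(cosh(1.235817) − 1) = 63.900259
T_max/T_min = cosh(S/(2a)) = 1.865893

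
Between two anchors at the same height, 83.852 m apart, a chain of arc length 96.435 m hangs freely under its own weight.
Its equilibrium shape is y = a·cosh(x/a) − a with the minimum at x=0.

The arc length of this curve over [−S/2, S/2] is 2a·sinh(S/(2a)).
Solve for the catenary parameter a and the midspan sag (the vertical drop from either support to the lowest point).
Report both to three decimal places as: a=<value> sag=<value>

a=45.147 sag=20.907

seed: a₀ = √(S³/(24(L−S))) = √(83.852³/(24·12.583)) = 44.184752
iter 1: u=0.948879  f(a)=+5.788e-01  f'(a)=-6.225e-01  a ← 44.184752 − (+5.788e-01/-6.225e-01) = 45.114464
iter 2: u=0.929325  f(a)=+1.877e-02  f'(a)=-5.827e-01  a ← 45.114464 − (+1.877e-02/-5.827e-01) = 45.146677
iter 3: u=0.928662  f(a)=+2.121e-05  f'(a)=-5.814e-01  a ← 45.146677 − (+2.121e-05/-5.814e-01) = 45.146713
iter 4: u=0.928661  f(a)=+2.714e-11  f'(a)=-5.814e-01  a ← 45.146713 − (+2.714e-11/-5.814e-01) = 45.146713
iter 5: u=0.928661  f(a)=-1.421e-14  f'(a)=-5.814e-01  a ← 45.146713 − (-1.421e-14/-5.814e-01) = 45.146713
converged: |Δa| < 1e-12 after 5 iterations
sag = a·(cosh(S/(2a)) − 1) = 45.146713·(cosh(0.928661) − 1) = 20.907454
T_max/T_min = cosh(S/(2a)) = 1.463100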